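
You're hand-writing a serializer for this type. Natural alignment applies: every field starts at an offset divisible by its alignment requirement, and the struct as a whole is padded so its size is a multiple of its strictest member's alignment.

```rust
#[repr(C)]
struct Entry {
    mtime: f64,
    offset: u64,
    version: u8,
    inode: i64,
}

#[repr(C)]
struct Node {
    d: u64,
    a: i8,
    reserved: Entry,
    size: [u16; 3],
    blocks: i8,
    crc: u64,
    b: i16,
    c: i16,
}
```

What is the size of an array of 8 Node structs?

Entry: @0: mtime [8B, align 8] → 8; @8: offset [8B, align 8] → 16; @16: version [1B, align 1] → 17; +7 pad (align 8); @24: inode [8B, align 8] → 32; size 32, align 8
@0: d [8B, align 8] → 8
@8: a [1B, align 1] → 9
+7 pad (align 8)
@16: reserved [32B, align 8] → 48
@48: size [6B, align 2] → 54
@54: blocks [1B, align 1] → 55
+1 pad (align 8)
@56: crc [8B, align 8] → 64
@64: b [2B, align 2] → 66
@66: c [2B, align 2] → 68
+4 tail pad (align 8)
size 72, align 8
array of 8: 8 × 72 = 576

576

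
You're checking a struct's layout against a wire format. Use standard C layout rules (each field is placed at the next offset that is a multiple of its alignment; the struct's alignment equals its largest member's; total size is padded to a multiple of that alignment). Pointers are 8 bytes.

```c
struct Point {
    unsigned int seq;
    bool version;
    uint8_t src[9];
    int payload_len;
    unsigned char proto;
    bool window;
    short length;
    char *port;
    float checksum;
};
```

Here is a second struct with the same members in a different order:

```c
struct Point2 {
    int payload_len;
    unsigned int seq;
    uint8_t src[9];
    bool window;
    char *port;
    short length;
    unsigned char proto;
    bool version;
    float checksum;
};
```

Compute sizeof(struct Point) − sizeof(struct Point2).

0

@0: seq [4B, align 4] → 4
@4: version [1B, align 1] → 5
@5: src [9B, align 1] → 14
+2 pad (align 4)
@16: payload_len [4B, align 4] → 20
@20: proto [1B, align 1] → 21
@21: window [1B, align 1] → 22
@22: length [2B, align 2] → 24
@24: port [8B, align 8] → 32
@32: checksum [4B, align 4] → 36
+4 tail pad (align 8)
size 40, align 8
— Point2 —
@0: payload_len [4B, align 4] → 4
@4: seq [4B, align 4] → 8
@8: src [9B, align 1] → 17
@17: window [1B, align 1] → 18
+6 pad (align 8)
@24: port [8B, align 8] → 32
@32: length [2B, align 2] → 34
@34: proto [1B, align 1] → 35
@35: version [1B, align 1] → 36
@36: checksum [4B, align 4] → 40
size 40, align 8
40 − 40 = 0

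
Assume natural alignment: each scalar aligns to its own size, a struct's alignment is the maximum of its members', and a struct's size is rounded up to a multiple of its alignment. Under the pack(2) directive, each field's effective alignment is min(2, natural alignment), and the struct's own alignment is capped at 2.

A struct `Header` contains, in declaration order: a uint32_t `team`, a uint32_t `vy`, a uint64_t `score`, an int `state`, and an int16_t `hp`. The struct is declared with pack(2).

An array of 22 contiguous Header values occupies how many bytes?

484

0..4  team  (4B, 2-aligned)
4..8  vy  (4B, 2-aligned)
8..16  score  (8B, 2-aligned)
16..20  state  (4B, 2-aligned)
20..22  hp  (2B, 2-aligned)
sizeof = 22, alignof = 2
array of 22: 22 × 22 = 484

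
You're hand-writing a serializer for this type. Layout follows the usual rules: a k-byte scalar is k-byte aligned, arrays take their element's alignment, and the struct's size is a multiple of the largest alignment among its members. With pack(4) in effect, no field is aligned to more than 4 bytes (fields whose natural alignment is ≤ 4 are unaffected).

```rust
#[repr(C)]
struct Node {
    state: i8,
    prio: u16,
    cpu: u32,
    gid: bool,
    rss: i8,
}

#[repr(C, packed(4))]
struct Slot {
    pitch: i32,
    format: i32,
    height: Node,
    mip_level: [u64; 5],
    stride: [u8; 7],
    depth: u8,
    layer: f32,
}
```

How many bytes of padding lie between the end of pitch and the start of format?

0

Node: 0..1  state  (1B, 1-aligned); 1..2  -- padding (1B); 2..4  prio  (2B, 2-aligned); 4..8  cpu  (4B, 4-aligned); 8..9  gid  (1B, 1-aligned); 9..10  rss  (1B, 1-aligned); 10..12  -- tail padding (2B); sizeof = 12, alignof = 4
0..4  pitch  (4B, 4-aligned)
4..8  format  (4B, 4-aligned)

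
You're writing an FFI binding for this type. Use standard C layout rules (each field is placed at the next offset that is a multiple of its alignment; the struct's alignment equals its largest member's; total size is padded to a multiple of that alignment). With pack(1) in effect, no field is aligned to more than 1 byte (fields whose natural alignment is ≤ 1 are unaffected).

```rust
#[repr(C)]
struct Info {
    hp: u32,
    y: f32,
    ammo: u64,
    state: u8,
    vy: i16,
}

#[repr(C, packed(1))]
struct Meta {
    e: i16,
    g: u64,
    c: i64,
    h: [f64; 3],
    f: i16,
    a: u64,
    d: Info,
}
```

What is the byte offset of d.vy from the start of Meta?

70

Info: hp at 0 (size 4, align 4) → ends 4; y at 4 (size 4, align 4) → ends 8; ammo at 8 (size 8, align 8) → ends 16; state at 16 (size 1, align 1) → ends 17; pad 1 to align 2 for vy; vy at 18 (size 2, align 2) → ends 20; tail pad 4 to reach multiple of 8; total 24 bytes, alignment 8
e at 0 (size 2, align 1) → ends 2
g at 2 (size 8, align 1) → ends 10
c at 10 (size 8, align 1) → ends 18
h at 18 (size 24, align 1) → ends 42
f at 42 (size 2, align 1) → ends 44
a at 44 (size 8, align 1) → ends 52
d at 52 (size 24, align 1) → ends 76
within Info: vy at 18
52 + 18 = 70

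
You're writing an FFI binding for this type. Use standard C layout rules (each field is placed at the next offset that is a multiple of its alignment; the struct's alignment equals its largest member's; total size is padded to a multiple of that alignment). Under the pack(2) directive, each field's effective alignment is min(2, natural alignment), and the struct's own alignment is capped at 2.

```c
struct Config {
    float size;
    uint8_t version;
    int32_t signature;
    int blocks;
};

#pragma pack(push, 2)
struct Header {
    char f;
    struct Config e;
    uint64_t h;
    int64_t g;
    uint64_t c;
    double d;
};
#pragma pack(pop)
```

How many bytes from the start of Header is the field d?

42

Config: @0: size [4B, align 4] → 4; @4: version [1B, align 1] → 5; +3 pad (align 4); @8: signature [4B, align 4] → 12; @12: blocks [4B, align 4] → 16; size 16, align 4
@0: f [1B, align 1] → 1
+1 pad (align 2)
@2: e [16B, align 2] → 18
@18: h [8B, align 2] → 26
@26: g [8B, align 2] → 34
@34: c [8B, align 2] → 42
@42: d [8B, align 2] → 50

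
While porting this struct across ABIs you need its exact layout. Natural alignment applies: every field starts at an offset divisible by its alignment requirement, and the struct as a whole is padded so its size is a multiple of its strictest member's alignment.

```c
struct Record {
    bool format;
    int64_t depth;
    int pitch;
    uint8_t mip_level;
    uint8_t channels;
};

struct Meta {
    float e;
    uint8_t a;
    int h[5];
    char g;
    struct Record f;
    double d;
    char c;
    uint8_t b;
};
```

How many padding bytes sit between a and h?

3

Record: format at 0 (size 1, align 1) → ends 1; pad 7 to align 8 for depth; depth at 8 (size 8, align 8) → ends 16; pitch at 16 (size 4, align 4) → ends 20; mip_level at 20 (size 1, align 1) → ends 21; channels at 21 (size 1, align 1) → ends 22; tail pad 2 to reach multiple of 8; total 24 bytes, alignment 8
e at 0 (size 4, align 4) → ends 4
a at 4 (size 1, align 1) → ends 5
pad 3 to align 4 for h
h at 8 (size 20, align 4) → ends 28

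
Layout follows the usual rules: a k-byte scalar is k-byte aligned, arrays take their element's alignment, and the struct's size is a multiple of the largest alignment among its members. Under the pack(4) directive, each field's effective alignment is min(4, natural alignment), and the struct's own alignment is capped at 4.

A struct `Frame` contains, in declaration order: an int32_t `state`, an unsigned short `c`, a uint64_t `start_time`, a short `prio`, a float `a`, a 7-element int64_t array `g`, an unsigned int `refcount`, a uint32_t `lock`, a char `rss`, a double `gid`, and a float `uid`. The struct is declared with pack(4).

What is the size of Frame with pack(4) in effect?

state at 0 (size 4, align 4) → ends 4
c at 4 (size 2, align 2) → ends 6
pad 2 to align 4 for start_time
start_time at 8 (size 8, align 4) → ends 16
prio at 16 (size 2, align 2) → ends 18
pad 2 to align 4 for a
a at 20 (size 4, align 4) → ends 24
g at 24 (size 56, align 4) → ends 80
refcount at 80 (size 4, align 4) → ends 84
lock at 84 (size 4, align 4) → ends 88
rss at 88 (size 1, align 1) → ends 89
pad 3 to align 4 for gid
gid at 92 (size 8, align 4) → ends 100
uid at 100 (size 4, align 4) → ends 104
total 104 bytes, alignment 4

104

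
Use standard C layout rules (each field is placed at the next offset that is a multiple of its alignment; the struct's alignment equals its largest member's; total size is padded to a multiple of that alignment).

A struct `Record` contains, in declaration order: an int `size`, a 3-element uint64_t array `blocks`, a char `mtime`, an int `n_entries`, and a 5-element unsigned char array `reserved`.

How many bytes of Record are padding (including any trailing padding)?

size at 0 (size 4, align 4) → ends 4
pad 4 to align 8 for blocks
blocks at 8 (size 24, align 8) → ends 32
mtime at 32 (size 1, align 1) → ends 33
pad 3 to align 4 for n_entries
n_entries at 36 (size 4, align 4) → ends 40
reserved at 40 (size 5, align 1) → ends 45
tail pad 3 to reach multiple of 8
total 48 bytes, alignment 8
data bytes 38, size 48 → padding 10

10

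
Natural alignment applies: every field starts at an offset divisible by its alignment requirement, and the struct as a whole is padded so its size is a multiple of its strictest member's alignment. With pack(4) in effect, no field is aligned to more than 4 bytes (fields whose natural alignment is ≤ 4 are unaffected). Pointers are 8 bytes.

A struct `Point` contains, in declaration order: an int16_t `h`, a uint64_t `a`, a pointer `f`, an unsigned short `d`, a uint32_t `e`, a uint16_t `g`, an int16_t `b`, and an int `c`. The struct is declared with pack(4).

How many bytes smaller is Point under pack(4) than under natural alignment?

4

natural layout:
  @0: h [2B, align 2] → 2
  +6 pad (align 8)
  @8: a [8B, align 8] → 16
  @16: f [8B, align 8] → 24
  @24: d [2B, align 2] → 26
  +2 pad (align 4)
  @28: e [4B, align 4] → 32
  @32: g [2B, align 2] → 34
  @34: b [2B, align 2] → 36
  @36: c [4B, align 4] → 40
  size 40, align 8
packed(4) layout:
  @0: h [2B, align 2] → 2
  +2 pad (align 4)
  @4: a [8B, align 4] → 12
  @12: f [8B, align 4] → 20
  @20: d [2B, align 2] → 22
  +2 pad (align 4)
  @24: e [4B, align 4] → 28
  @28: g [2B, align 2] → 30
  @30: b [2B, align 2] → 32
  @32: c [4B, align 4] → 36
  size 36, align 4
40 − 36 = 4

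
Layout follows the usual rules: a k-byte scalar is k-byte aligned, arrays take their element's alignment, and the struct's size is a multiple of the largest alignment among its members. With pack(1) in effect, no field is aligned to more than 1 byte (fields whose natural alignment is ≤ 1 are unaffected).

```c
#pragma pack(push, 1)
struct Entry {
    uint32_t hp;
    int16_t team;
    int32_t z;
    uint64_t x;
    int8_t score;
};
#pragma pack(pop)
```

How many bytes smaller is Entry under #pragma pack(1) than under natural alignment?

13

natural layout:
  0..4  hp  (4B, 4-aligned)
  4..6  team  (2B, 2-aligned)
  6..8  -- padding (2B)
  8..12  z  (4B, 4-aligned)
  12..16  -- padding (4B)
  16..24  x  (8B, 8-aligned)
  24..25  score  (1B, 1-aligned)
  25..32  -- tail padding (7B)
  sizeof = 32, alignof = 8
packed(1) layout:
  0..4  hp  (4B, 1-aligned)
  4..6  team  (2B, 1-aligned)
  6..10  z  (4B, 1-aligned)
  10..18  x  (8B, 1-aligned)
  18..19  score  (1B, 1-aligned)
  sizeof = 19, alignof = 1
32 − 19 = 13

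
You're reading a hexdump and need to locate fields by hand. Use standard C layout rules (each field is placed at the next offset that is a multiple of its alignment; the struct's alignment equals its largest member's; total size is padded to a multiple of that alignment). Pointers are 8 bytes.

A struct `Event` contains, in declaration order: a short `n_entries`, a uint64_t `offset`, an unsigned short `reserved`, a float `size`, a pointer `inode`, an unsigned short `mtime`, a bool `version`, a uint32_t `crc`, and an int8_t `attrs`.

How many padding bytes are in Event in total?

@0: n_entries [2B, align 2] → 2
+6 pad (align 8)
@8: offset [8B, align 8] → 16
@16: reserved [2B, align 2] → 18
+2 pad (align 4)
@20: size [4B, align 4] → 24
@24: inode [8B, align 8] → 32
@32: mtime [2B, align 2] → 34
@34: version [1B, align 1] → 35
+1 pad (align 4)
@36: crc [4B, align 4] → 40
@40: attrs [1B, align 1] → 41
+7 tail pad (align 8)
size 48, align 8
data bytes 32, size 48 → padding 16

16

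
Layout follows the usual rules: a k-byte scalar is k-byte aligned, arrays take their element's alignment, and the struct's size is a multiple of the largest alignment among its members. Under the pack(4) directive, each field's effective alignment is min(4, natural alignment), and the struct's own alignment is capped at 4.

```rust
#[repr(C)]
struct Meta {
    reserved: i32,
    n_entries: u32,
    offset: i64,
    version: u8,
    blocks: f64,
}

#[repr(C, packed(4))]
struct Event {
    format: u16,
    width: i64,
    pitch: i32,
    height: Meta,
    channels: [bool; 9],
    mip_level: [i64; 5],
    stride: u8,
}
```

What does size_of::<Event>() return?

104

Meta: 0..4  reserved  (4B, 4-aligned); 4..8  n_entries  (4B, 4-aligned); 8..16  offset  (8B, 8-aligned); 16..17  version  (1B, 1-aligned); 17..24  -- padding (7B); 24..32  blocks  (8B, 8-aligned); sizeof = 32, alignof = 8
0..2  format  (2B, 2-aligned)
2..4  -- padding (2B)
4..12  width  (8B, 4-aligned)
12..16  pitch  (4B, 4-aligned)
16..48  height  (32B, 4-aligned)
48..57  channels  (9B, 1-aligned)
57..60  -- padding (3B)
60..100  mip_level  (40B, 4-aligned)
100..101  stride  (1B, 1-aligned)
101..104  -- tail padding (3B)
sizeof = 104, alignof = 4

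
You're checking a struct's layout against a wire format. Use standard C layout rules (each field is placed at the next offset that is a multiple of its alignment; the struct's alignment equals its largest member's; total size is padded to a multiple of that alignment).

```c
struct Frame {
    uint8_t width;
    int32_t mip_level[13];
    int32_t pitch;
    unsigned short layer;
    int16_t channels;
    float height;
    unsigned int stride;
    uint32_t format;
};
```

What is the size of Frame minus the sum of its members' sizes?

@0: width [1B, align 1] → 1
+3 pad (align 4)
@4: mip_level [52B, align 4] → 56
@56: pitch [4B, align 4] → 60
@60: layer [2B, align 2] → 62
@62: channels [2B, align 2] → 64
@64: height [4B, align 4] → 68
@68: stride [4B, align 4] → 72
@72: format [4B, align 4] → 76
size 76, align 4
data bytes 73, size 76 → padding 3

3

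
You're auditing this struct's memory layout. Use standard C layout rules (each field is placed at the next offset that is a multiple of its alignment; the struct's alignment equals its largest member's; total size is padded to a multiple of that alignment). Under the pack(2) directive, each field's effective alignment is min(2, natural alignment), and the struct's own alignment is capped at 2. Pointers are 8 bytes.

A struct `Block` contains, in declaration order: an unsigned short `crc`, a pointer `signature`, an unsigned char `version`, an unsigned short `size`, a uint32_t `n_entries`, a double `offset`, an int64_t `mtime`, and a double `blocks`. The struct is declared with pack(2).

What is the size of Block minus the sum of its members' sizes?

1

crc at 0 (size 2, align 2) → ends 2
signature at 2 (size 8, align 2) → ends 10
version at 10 (size 1, align 1) → ends 11
pad 1 to align 2 for size
size at 12 (size 2, align 2) → ends 14
n_entries at 14 (size 4, align 2) → ends 18
offset at 18 (size 8, align 2) → ends 26
mtime at 26 (size 8, align 2) → ends 34
blocks at 34 (size 8, align 2) → ends 42
total 42 bytes, alignment 2
data bytes 41, size 42 → padding 1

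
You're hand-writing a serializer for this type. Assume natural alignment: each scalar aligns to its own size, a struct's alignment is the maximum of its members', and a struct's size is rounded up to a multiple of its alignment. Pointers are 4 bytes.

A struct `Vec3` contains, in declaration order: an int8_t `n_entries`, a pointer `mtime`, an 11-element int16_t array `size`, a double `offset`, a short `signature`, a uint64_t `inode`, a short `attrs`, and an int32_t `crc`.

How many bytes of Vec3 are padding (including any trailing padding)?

n_entries at 0 (size 1, align 1) → ends 1
pad 3 to align 4 for mtime
mtime at 4 (size 4, align 4) → ends 8
size at 8 (size 22, align 2) → ends 30
pad 2 to align 8 for offset
offset at 32 (size 8, align 8) → ends 40
signature at 40 (size 2, align 2) → ends 42
pad 6 to align 8 for inode
inode at 48 (size 8, align 8) → ends 56
attrs at 56 (size 2, align 2) → ends 58
pad 2 to align 4 for crc
crc at 60 (size 4, align 4) → ends 64
total 64 bytes, alignment 8
data bytes 51, size 64 → padding 13

13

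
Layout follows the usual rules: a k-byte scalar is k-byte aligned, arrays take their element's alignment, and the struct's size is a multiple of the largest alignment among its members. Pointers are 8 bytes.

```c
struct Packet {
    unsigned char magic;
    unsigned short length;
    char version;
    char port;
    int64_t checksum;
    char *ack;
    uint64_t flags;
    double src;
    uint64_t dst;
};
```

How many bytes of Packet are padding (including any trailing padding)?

@0: magic [1B, align 1] → 1
+1 pad (align 2)
@2: length [2B, align 2] → 4
@4: version [1B, align 1] → 5
@5: port [1B, align 1] → 6
+2 pad (align 8)
@8: checksum [8B, align 8] → 16
@16: ack [8B, align 8] → 24
@24: flags [8B, align 8] → 32
@32: src [8B, align 8] → 40
@40: dst [8B, align 8] → 48
size 48, align 8
data bytes 45, size 48 → padding 3

3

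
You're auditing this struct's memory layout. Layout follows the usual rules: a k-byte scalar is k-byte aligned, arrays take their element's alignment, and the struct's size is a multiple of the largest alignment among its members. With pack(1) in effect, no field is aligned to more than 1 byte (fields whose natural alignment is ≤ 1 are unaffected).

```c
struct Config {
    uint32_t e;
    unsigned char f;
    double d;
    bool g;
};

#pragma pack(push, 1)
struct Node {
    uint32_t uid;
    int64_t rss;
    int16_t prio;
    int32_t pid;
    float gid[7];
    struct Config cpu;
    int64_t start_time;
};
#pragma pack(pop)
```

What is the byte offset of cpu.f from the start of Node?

50

Config: @0: e [4B, align 4] → 4; @4: f [1B, align 1] → 5; +3 pad (align 8); @8: d [8B, align 8] → 16; @16: g [1B, align 1] → 17; +7 tail pad (align 8); size 24, align 8
@0: uid [4B, align 1] → 4
@4: rss [8B, align 1] → 12
@12: prio [2B, align 1] → 14
@14: pid [4B, align 1] → 18
@18: gid [28B, align 1] → 46
@46: cpu [24B, align 1] → 70
within Config: f at 4
46 + 4 = 50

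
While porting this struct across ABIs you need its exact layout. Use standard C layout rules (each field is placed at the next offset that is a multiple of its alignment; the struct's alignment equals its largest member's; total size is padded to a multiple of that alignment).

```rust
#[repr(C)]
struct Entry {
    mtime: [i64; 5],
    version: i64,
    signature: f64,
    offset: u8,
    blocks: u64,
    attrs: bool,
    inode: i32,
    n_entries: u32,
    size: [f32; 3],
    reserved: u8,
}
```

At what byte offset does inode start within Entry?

76

mtime at 0 (size 40, align 8) → ends 40
version at 40 (size 8, align 8) → ends 48
signature at 48 (size 8, align 8) → ends 56
offset at 56 (size 1, align 1) → ends 57
pad 7 to align 8 for blocks
blocks at 64 (size 8, align 8) → ends 72
attrs at 72 (size 1, align 1) → ends 73
pad 3 to align 4 for inode
inode at 76 (size 4, align 4) → ends 80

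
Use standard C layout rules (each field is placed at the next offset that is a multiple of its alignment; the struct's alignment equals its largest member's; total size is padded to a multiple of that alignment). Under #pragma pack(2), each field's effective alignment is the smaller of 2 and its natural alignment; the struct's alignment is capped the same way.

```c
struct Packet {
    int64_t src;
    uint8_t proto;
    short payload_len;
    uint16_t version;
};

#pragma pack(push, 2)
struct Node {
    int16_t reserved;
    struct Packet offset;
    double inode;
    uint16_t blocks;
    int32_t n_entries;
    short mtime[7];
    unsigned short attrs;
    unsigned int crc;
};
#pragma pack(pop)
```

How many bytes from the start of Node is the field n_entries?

Packet: src at 0 (size 8, align 8) → ends 8; proto at 8 (size 1, align 1) → ends 9; pad 1 to align 2 for payload_len; payload_len at 10 (size 2, align 2) → ends 12; version at 12 (size 2, align 2) → ends 14; tail pad 2 to reach multiple of 8; total 16 bytes, alignment 8
reserved at 0 (size 2, align 2) → ends 2
offset at 2 (size 16, align 2) → ends 18
inode at 18 (size 8, align 2) → ends 26
blocks at 26 (size 2, align 2) → ends 28
n_entries at 28 (size 4, align 2) → ends 32

28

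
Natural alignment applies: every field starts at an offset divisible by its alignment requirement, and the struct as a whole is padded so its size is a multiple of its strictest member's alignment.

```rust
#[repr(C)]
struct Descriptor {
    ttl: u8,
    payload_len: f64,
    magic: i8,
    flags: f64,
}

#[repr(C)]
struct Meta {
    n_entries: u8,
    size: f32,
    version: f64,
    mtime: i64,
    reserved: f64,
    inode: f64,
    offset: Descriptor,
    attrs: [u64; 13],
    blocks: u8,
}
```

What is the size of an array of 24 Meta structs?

Descriptor: 0..1  ttl  (1B, 1-aligned); 1..8  -- padding (7B); 8..16  payload_len  (8B, 8-aligned); 16..17  magic  (1B, 1-aligned); 17..24  -- padding (7B); 24..32  flags  (8B, 8-aligned); sizeof = 32, alignof = 8
0..1  n_entries  (1B, 1-aligned)
1..4  -- padding (3B)
4..8  size  (4B, 4-aligned)
8..16  version  (8B, 8-aligned)
16..24  mtime  (8B, 8-aligned)
24..32  reserved  (8B, 8-aligned)
32..40  inode  (8B, 8-aligned)
40..72  offset  (32B, 8-aligned)
72..176  attrs  (104B, 8-aligned)
176..177  blocks  (1B, 1-aligned)
177..184  -- tail padding (7B)
sizeof = 184, alignof = 8
array of 24: 24 × 184 = 4416

4416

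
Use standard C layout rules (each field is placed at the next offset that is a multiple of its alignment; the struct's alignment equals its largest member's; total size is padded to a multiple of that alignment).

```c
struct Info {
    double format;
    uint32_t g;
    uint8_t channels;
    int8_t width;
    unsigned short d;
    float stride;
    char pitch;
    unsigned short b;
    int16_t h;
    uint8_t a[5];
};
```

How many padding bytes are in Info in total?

format at 0 (size 8, align 8) → ends 8
g at 8 (size 4, align 4) → ends 12
channels at 12 (size 1, align 1) → ends 13
width at 13 (size 1, align 1) → ends 14
d at 14 (size 2, align 2) → ends 16
stride at 16 (size 4, align 4) → ends 20
pitch at 20 (size 1, align 1) → ends 21
pad 1 to align 2 for b
b at 22 (size 2, align 2) → ends 24
h at 24 (size 2, align 2) → ends 26
a at 26 (size 5, align 1) → ends 31
tail pad 1 to reach multiple of 8
total 32 bytes, alignment 8
data bytes 30, size 32 → padding 2

2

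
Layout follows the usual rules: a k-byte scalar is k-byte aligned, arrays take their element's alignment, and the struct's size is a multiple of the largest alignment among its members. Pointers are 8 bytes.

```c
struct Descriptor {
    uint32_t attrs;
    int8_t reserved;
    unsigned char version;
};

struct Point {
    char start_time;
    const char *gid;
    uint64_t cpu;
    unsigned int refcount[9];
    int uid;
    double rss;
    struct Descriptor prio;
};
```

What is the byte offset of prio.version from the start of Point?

77

Descriptor: attrs at 0 (size 4, align 4) → ends 4; reserved at 4 (size 1, align 1) → ends 5; version at 5 (size 1, align 1) → ends 6; tail pad 2 to reach multiple of 4; total 8 bytes, alignment 4
start_time at 0 (size 1, align 1) → ends 1
pad 7 to align 8 for gid
gid at 8 (size 8, align 8) → ends 16
cpu at 16 (size 8, align 8) → ends 24
refcount at 24 (size 36, align 4) → ends 60
uid at 60 (size 4, align 4) → ends 64
rss at 64 (size 8, align 8) → ends 72
prio at 72 (size 8, align 4) → ends 80
within Descriptor: version at 5
72 + 5 = 77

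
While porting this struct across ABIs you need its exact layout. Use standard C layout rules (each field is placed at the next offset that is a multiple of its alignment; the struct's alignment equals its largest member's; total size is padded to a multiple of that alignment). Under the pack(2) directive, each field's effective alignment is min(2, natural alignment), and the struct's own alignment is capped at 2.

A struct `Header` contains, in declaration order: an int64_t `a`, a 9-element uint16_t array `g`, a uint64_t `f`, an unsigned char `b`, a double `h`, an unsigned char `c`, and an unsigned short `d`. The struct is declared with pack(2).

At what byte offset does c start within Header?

a at 0 (size 8, align 2) → ends 8
g at 8 (size 18, align 2) → ends 26
f at 26 (size 8, align 2) → ends 34
b at 34 (size 1, align 1) → ends 35
pad 1 to align 2 for h
h at 36 (size 8, align 2) → ends 44
c at 44 (size 1, align 1) → ends 45

44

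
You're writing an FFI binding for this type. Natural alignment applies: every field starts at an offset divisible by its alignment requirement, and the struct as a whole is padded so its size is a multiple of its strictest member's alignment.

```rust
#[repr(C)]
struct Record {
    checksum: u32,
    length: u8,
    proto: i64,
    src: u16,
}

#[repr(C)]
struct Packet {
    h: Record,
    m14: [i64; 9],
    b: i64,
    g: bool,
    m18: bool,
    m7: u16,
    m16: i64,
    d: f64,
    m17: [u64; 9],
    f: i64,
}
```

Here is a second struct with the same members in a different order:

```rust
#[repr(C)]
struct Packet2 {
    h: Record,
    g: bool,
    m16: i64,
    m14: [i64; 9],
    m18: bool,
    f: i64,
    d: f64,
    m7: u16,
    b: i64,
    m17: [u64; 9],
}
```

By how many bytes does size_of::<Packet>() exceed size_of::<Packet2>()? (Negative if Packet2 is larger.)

Record: checksum at 0 (size 4, align 4) → ends 4; length at 4 (size 1, align 1) → ends 5; pad 3 to align 8 for proto; proto at 8 (size 8, align 8) → ends 16; src at 16 (size 2, align 2) → ends 18; tail pad 6 to reach multiple of 8; total 24 bytes, alignment 8
h at 0 (size 24, align 8) → ends 24
m14 at 24 (size 72, align 8) → ends 96
b at 96 (size 8, align 8) → ends 104
g at 104 (size 1, align 1) → ends 105
m18 at 105 (size 1, align 1) → ends 106
m7 at 106 (size 2, align 2) → ends 108
pad 4 to align 8 for m16
m16 at 112 (size 8, align 8) → ends 120
d at 120 (size 8, align 8) → ends 128
m17 at 128 (size 72, align 8) → ends 200
f at 200 (size 8, align 8) → ends 208
total 208 bytes, alignment 8
— Packet2 —
h at 0 (size 24, align 8) → ends 24
g at 24 (size 1, align 1) → ends 25
pad 7 to align 8 for m16
m16 at 32 (size 8, align 8) → ends 40
m14 at 40 (size 72, align 8) → ends 112
m18 at 112 (size 1, align 1) → ends 113
pad 7 to align 8 for f
f at 120 (size 8, align 8) → ends 128
d at 128 (size 8, align 8) → ends 136
m7 at 136 (size 2, align 2) → ends 138
pad 6 to align 8 for b
b at 144 (size 8, align 8) → ends 152
m17 at 152 (size 72, align 8) → ends 224
total 224 bytes, alignment 8
208 − 224 = -16

-16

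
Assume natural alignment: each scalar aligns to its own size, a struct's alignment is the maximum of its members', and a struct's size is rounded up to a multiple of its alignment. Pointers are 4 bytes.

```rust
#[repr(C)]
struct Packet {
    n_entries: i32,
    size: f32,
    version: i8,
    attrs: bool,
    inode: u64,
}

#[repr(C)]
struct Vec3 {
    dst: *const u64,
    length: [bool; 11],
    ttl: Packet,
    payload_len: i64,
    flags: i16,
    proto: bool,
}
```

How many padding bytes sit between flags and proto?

0

Packet: @0: n_entries [4B, align 4] → 4; @4: size [4B, align 4] → 8; @8: version [1B, align 1] → 9; @9: attrs [1B, align 1] → 10; +6 pad (align 8); @16: inode [8B, align 8] → 24; size 24, align 8
@0: dst [4B, align 4] → 4
@4: length [11B, align 1] → 15
+1 pad (align 8)
@16: ttl [24B, align 8] → 40
@40: payload_len [8B, align 8] → 48
@48: flags [2B, align 2] → 50
@50: proto [1B, align 1] → 51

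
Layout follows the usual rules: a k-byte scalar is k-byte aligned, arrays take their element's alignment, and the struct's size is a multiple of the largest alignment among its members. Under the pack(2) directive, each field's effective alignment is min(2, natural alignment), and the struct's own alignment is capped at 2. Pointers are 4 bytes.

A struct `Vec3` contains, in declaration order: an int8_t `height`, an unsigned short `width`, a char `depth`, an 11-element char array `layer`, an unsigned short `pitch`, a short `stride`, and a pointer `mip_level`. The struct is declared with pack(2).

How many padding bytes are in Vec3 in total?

height at 0 (size 1, align 1) → ends 1
pad 1 to align 2 for width
width at 2 (size 2, align 2) → ends 4
depth at 4 (size 1, align 1) → ends 5
layer at 5 (size 11, align 1) → ends 16
pitch at 16 (size 2, align 2) → ends 18
stride at 18 (size 2, align 2) → ends 20
mip_level at 20 (size 4, align 2) → ends 24
total 24 bytes, alignment 2
data bytes 23, size 24 → padding 1

1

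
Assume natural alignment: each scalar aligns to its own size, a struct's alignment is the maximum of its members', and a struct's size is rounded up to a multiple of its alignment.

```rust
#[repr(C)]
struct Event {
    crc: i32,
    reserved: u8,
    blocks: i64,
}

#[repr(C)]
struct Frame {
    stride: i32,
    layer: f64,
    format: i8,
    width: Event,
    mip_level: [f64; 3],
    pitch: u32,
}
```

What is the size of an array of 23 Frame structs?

1656

Event: @0: crc [4B, align 4] → 4; @4: reserved [1B, align 1] → 5; +3 pad (align 8); @8: blocks [8B, align 8] → 16; size 16, align 8
@0: stride [4B, align 4] → 4
+4 pad (align 8)
@8: layer [8B, align 8] → 16
@16: format [1B, align 1] → 17
+7 pad (align 8)
@24: width [16B, align 8] → 40
@40: mip_level [24B, align 8] → 64
@64: pitch [4B, align 4] → 68
+4 tail pad (align 8)
size 72, align 8
array of 23: 23 × 72 = 1656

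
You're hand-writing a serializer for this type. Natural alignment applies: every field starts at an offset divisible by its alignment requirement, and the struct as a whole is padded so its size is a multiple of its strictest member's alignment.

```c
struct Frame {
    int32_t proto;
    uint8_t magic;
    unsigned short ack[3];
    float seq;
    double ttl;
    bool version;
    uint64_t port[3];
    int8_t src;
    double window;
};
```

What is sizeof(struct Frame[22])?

1584

@0: proto [4B, align 4] → 4
@4: magic [1B, align 1] → 5
+1 pad (align 2)
@6: ack [6B, align 2] → 12
@12: seq [4B, align 4] → 16
@16: ttl [8B, align 8] → 24
@24: version [1B, align 1] → 25
+7 pad (align 8)
@32: port [24B, align 8] → 56
@56: src [1B, align 1] → 57
+7 pad (align 8)
@64: window [8B, align 8] → 72
size 72, align 8
array of 22: 22 × 72 = 1584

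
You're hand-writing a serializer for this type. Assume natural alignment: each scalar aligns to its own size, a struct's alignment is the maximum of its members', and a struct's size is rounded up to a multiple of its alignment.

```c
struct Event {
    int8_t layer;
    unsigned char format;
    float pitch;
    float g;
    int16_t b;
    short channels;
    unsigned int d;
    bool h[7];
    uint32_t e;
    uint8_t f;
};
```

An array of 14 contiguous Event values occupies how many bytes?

504

0..1  layer  (1B, 1-aligned)
1..2  format  (1B, 1-aligned)
2..4  -- padding (2B)
4..8  pitch  (4B, 4-aligned)
8..12  g  (4B, 4-aligned)
12..14  b  (2B, 2-aligned)
14..16  channels  (2B, 2-aligned)
16..20  d  (4B, 4-aligned)
20..27  h  (7B, 1-aligned)
27..28  -- padding (1B)
28..32  e  (4B, 4-aligned)
32..33  f  (1B, 1-aligned)
33..36  -- tail padding (3B)
sizeof = 36, alignof = 4
array of 14: 14 × 36 = 504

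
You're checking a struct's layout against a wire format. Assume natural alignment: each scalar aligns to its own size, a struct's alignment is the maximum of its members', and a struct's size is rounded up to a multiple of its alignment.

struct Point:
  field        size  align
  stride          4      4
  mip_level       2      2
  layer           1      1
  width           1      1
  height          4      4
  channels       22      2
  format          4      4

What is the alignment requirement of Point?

4

member alignments: stride=4, mip_level=2, layer=1, width=1, height=4, channels=2, format=4
max = 4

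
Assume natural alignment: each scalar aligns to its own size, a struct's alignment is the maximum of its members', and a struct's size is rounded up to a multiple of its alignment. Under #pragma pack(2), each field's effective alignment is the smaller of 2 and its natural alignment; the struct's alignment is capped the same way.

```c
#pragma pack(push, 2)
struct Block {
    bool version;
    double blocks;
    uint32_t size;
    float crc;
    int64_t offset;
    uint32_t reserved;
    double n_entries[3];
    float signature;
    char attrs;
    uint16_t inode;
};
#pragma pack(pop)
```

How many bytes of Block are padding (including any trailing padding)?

2

version at 0 (size 1, align 1) → ends 1
pad 1 to align 2 for blocks
blocks at 2 (size 8, align 2) → ends 10
size at 10 (size 4, align 2) → ends 14
crc at 14 (size 4, align 2) → ends 18
offset at 18 (size 8, align 2) → ends 26
reserved at 26 (size 4, align 2) → ends 30
n_entries at 30 (size 24, align 2) → ends 54
signature at 54 (size 4, align 2) → ends 58
attrs at 58 (size 1, align 1) → ends 59
pad 1 to align 2 for inode
inode at 60 (size 2, align 2) → ends 62
total 62 bytes, alignment 2
data bytes 60, size 62 → padding 2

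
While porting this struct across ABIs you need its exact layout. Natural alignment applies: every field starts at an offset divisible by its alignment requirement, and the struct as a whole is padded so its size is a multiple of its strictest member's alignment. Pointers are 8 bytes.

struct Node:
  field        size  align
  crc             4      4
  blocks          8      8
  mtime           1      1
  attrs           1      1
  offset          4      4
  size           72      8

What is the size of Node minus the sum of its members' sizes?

crc at 0 (size 4, align 4) → ends 4
pad 4 to align 8 for blocks
blocks at 8 (size 8, align 8) → ends 16
mtime at 16 (size 1, align 1) → ends 17
attrs at 17 (size 1, align 1) → ends 18
pad 2 to align 4 for offset
offset at 20 (size 4, align 4) → ends 24
size at 24 (size 72, align 8) → ends 96
total 96 bytes, alignment 8
data bytes 90, size 96 → padding 6

6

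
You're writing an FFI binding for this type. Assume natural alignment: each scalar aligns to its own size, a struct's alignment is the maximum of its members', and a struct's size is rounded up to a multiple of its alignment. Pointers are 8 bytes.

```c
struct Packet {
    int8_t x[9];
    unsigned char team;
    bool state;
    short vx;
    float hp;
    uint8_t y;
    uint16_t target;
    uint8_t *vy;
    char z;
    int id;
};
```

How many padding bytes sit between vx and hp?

x at 0 (size 9, align 1) → ends 9
team at 9 (size 1, align 1) → ends 10
state at 10 (size 1, align 1) → ends 11
pad 1 to align 2 for vx
vx at 12 (size 2, align 2) → ends 14
pad 2 to align 4 for hp
hp at 16 (size 4, align 4) → ends 20

2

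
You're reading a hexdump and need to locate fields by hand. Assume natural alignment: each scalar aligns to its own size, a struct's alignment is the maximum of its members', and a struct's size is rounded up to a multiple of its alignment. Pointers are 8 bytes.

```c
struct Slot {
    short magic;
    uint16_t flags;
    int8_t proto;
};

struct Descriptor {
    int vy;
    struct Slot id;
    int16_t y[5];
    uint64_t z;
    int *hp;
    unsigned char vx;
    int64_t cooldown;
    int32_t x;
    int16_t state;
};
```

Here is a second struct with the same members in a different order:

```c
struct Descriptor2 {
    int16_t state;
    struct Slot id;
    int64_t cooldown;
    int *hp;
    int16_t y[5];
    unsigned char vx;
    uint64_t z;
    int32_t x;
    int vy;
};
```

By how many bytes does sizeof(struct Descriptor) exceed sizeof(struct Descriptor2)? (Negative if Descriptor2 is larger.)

Slot: 0..2  magic  (2B, 2-aligned); 2..4  flags  (2B, 2-aligned); 4..5  proto  (1B, 1-aligned); 5..6  -- tail padding (1B); sizeof = 6, alignof = 2
0..4  vy  (4B, 4-aligned)
4..10  id  (6B, 2-aligned)
10..20  y  (10B, 2-aligned)
20..24  -- padding (4B)
24..32  z  (8B, 8-aligned)
32..40  hp  (8B, 8-aligned)
40..41  vx  (1B, 1-aligned)
41..48  -- padding (7B)
48..56  cooldown  (8B, 8-aligned)
56..60  x  (4B, 4-aligned)
60..62  state  (2B, 2-aligned)
62..64  -- tail padding (2B)
sizeof = 64, alignof = 8
— Descriptor2 —
0..2  state  (2B, 2-aligned)
2..8  id  (6B, 2-aligned)
8..16  cooldown  (8B, 8-aligned)
16..24  hp  (8B, 8-aligned)
24..34  y  (10B, 2-aligned)
34..35  vx  (1B, 1-aligned)
35..40  -- padding (5B)
40..48  z  (8B, 8-aligned)
48..52  x  (4B, 4-aligned)
52..56  vy  (4B, 4-aligned)
sizeof = 56, alignof = 8
64 − 56 = 8

8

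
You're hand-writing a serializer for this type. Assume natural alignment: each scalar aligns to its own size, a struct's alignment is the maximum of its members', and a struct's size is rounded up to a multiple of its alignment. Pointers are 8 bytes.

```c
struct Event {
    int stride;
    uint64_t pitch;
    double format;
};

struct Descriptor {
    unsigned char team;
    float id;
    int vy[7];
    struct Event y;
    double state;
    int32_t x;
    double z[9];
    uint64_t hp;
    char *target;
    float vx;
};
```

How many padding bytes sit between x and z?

4

Event: stride at 0 (size 4, align 4) → ends 4; pad 4 to align 8 for pitch; pitch at 8 (size 8, align 8) → ends 16; format at 16 (size 8, align 8) → ends 24; total 24 bytes, alignment 8
team at 0 (size 1, align 1) → ends 1
pad 3 to align 4 for id
id at 4 (size 4, align 4) → ends 8
vy at 8 (size 28, align 4) → ends 36
pad 4 to align 8 for y
y at 40 (size 24, align 8) → ends 64
state at 64 (size 8, align 8) → ends 72
x at 72 (size 4, align 4) → ends 76
pad 4 to align 8 for z
z at 80 (size 72, align 8) → ends 152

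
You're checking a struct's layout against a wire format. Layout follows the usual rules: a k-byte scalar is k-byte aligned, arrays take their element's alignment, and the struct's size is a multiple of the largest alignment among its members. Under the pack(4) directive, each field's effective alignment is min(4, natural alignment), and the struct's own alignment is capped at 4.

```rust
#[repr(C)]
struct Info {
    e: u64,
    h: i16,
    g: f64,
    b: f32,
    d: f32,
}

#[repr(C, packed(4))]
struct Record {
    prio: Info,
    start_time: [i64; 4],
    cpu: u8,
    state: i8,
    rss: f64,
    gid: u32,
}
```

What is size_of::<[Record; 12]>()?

960

Info: e at 0 (size 8, align 8) → ends 8; h at 8 (size 2, align 2) → ends 10; pad 6 to align 8 for g; g at 16 (size 8, align 8) → ends 24; b at 24 (size 4, align 4) → ends 28; d at 28 (size 4, align 4) → ends 32; total 32 bytes, alignment 8
prio at 0 (size 32, align 4) → ends 32
start_time at 32 (size 32, align 4) → ends 64
cpu at 64 (size 1, align 1) → ends 65
state at 65 (size 1, align 1) → ends 66
pad 2 to align 4 for rss
rss at 68 (size 8, align 4) → ends 76
gid at 76 (size 4, align 4) → ends 80
total 80 bytes, alignment 4
array of 12: 12 × 80 = 960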